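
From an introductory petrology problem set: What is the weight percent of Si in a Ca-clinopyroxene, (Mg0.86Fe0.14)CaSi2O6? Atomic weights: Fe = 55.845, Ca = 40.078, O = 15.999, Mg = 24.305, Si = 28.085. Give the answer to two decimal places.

25.42 mass %

M((Mg0.86Fe0.14)CaSi2O6) = 220.963 g/mol.
Si contributes 2 × 28.085 = 56.170 g per mole.
56.170/220.963 = 0.2542 → 25.42%.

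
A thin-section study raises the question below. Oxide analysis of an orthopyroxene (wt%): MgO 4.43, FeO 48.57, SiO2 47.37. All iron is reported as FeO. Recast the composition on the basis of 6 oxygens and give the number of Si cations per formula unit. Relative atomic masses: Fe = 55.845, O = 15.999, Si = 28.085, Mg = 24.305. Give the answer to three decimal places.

MgO (M=40.304): mol = 0.10991; Mg = 0.10991, O = 0.10991.
FeO (M=71.844): mol = 0.67605; Fe = 0.67605, O = 0.67605.
SiO2 (M=60.083): mol = 0.78841; Si = 0.78841, O = 1.57682.
ΣO = 2.36278; factor = 6/ΣO = 2.53938.
Si apfu = 0.78841 × 2.53938 = 2.002.

2.002 Si apfu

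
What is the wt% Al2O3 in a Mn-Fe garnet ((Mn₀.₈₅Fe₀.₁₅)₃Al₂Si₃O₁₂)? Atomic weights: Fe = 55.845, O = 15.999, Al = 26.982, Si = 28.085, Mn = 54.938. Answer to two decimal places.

20.58 wt%

M((Mn₀.₈₅Fe₀.₁₅)₃Al₂Si₃O₁₂) = 495.429 g/mol; M(Al2O3) = 101.961 g/mol.
Moles Al2O3 per formula unit = 2 Al ÷ 2 = 1.0000.
Al2O3 fraction = (1.0000 × 101.961) / 495.429 = 101.961/495.429 = 0.2058.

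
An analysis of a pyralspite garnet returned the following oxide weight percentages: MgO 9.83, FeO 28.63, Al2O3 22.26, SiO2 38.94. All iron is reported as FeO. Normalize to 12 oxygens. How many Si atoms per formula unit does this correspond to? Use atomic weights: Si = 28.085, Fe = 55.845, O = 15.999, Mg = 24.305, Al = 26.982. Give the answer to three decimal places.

2.999 Si apfu

MgO (M=40.304): mol = 0.24390; Mg = 0.24390, O = 0.24390.
FeO (M=71.844): mol = 0.39850; Fe = 0.39850, O = 0.39850.
Al2O3 (M=101.961): mol = 0.21832; Al = 0.43664, O = 0.65496.
SiO2 (M=60.083): mol = 0.64810; Si = 0.64810, O = 1.29620.
ΣO = 2.59356; factor = 12/ΣO = 4.62684.
Si apfu = 0.64810 × 4.62684 = 2.999.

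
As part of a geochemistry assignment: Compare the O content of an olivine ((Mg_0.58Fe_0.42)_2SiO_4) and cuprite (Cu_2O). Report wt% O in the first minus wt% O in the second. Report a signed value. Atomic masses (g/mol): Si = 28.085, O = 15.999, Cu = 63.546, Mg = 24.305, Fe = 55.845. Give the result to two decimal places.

27.10 percentage points

First mineral: 63.996 g O in 167.185 g formula = 38.28 wt% O.
Second mineral: 15.999 g O in 143.091 g formula = 11.18 wt% O.
38.28% − 11.18% gives a difference of 27.10 percentage points.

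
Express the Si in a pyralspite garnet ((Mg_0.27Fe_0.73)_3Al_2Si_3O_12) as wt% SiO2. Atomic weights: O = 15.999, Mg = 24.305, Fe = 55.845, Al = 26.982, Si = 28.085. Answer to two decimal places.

38.17 wt%

Molar mass of (Mg_0.27Fe_0.73)_3Al_2Si_3O_12 = 0.81*24.305 + 2.19*55.845 + 2*26.982 + 3*28.085 + 12*15.999 = 472.195 g/mol.
Each formula unit contains 3 Si, equivalent to 3/1 = 3.0000 mol SiO2.
M(SiO2) = 1×28.085 + 2×15.999 = 60.083 g/mol.
Mass of SiO2 per formula unit = 3.0000 × 60.083 = 180.249 g.
SiO2 wt% = 180.249 / 472.195 × 100 = 38.17%.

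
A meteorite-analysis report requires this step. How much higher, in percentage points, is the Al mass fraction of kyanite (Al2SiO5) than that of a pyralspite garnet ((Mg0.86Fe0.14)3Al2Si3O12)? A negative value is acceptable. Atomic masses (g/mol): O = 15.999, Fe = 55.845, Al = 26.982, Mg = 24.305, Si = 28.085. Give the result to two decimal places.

20.34 percentage points

Al in Al2SiO5: molar mass 162.044 g/mol; 2×26.982 = 53.964 g → 33.30 wt%.
Al in (Mg0.86Fe0.14)3Al2Si3O12: molar mass 416.369 g/mol; 2×26.982 = 53.964 g → 12.96 wt%.
Difference = 33.30 − 12.96 = 20.34 percentage points.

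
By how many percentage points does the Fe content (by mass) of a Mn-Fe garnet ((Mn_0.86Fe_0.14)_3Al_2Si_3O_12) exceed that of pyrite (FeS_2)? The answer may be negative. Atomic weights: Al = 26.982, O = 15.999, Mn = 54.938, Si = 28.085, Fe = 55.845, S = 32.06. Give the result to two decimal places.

-41.82 percentage points

Fe in (Mn_0.86Fe_0.14)_3Al_2Si_3O_12: molar mass 495.402 g/mol; 0.42×55.845 = 23.455 g → 4.73 wt%.
Fe in FeS_2: molar mass 119.965 g/mol; 1×55.845 = 55.845 g → 46.55 wt%.
Difference = 4.73 − 46.55 = -41.82 percentage points.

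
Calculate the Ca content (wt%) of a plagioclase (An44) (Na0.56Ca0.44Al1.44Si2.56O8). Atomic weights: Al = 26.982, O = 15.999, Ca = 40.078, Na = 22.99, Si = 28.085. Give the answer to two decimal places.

6.55 wt%

Formula mass = 0.56·22.99 + 0.44·40.078 + 1.44·26.982 + 2.56·28.085 + 8·15.999 = 269.252 g/mol, of which 17.634 g is Ca.
So Ca makes up 17.634/269.252 = 0.0655 of the mass, i.e. 6.55%.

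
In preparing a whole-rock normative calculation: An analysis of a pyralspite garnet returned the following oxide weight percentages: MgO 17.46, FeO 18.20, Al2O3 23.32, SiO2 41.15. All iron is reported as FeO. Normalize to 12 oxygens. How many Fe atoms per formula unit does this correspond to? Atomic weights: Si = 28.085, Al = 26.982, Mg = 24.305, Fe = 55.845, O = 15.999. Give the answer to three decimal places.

1.108 Fe apfu

MgO (M=40.304): mol = 0.43321; Mg = 0.43321, O = 0.43321.
FeO (M=71.844): mol = 0.25333; Fe = 0.25333, O = 0.25333.
Al2O3 (M=101.961): mol = 0.22871; Al = 0.45742, O = 0.68613.
SiO2 (M=60.083): mol = 0.68489; Si = 0.68489, O = 1.36978.
ΣO = 2.74245; factor = 12/ΣO = 4.37565.
Fe apfu = 0.25333 × 4.37565 = 1.108.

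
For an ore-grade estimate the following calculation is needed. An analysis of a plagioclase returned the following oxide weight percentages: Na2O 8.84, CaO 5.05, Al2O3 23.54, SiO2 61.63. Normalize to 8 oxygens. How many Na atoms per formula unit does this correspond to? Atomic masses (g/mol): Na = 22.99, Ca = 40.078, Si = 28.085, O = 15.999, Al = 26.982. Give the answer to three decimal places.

8.84 wt% Na2O ÷ 61.979 g/mol = 0.14263 mol, giving 0.28526 Na and 0.14263 O.
5.05 wt% CaO ÷ 56.077 g/mol = 0.09005 mol, giving 0.09005 Ca and 0.09005 O.
23.54 wt% Al2O3 ÷ 101.961 g/mol = 0.23087 mol, giving 0.46174 Al and 0.69261 O.
61.63 wt% SiO2 ÷ 60.083 g/mol = 1.02575 mol, giving 1.02575 Si and 2.05150 O.
Oxygen sums to 2.97679; scaling by 8/2.97679 = 2.68746 puts the formula on 8 O.
Na: 0.28526 × 2.68746 = 0.767 atoms per formula unit.

0.767 Na apfu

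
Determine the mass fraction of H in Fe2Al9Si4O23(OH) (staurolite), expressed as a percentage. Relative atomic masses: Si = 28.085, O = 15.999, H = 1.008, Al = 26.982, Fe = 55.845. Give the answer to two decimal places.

Formula mass = 2·55.845 + 9·26.982 + 4·28.085 + 24·15.999 + 1·1.008 = 851.852 g/mol, of which 1.008 g is H.
So H makes up 1.008/851.852 = 0.0012 of the mass, i.e. 0.12%.

0.12 weight percent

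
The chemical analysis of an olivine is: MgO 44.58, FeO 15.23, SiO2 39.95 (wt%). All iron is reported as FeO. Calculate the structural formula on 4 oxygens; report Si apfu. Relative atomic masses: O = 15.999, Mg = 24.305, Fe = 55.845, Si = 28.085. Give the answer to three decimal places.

MgO: 44.58/40.304 = 1.10609 mol → 1.10609 mol Mg, 1.10609 mol O.
FeO: 15.23/71.844 = 0.21199 mol → 0.21199 mol Fe, 0.21199 mol O.
SiO2: 39.95/60.083 = 0.66491 mol → 0.66491 mol Si, 1.32982 mol O.
Total oxygen = 2.64790 mol. Normalization factor = 4/2.64790 = 1.51063.
Si per 4 O = 0.66491 × 1.51063 = 1.004.

1.004 Si apfu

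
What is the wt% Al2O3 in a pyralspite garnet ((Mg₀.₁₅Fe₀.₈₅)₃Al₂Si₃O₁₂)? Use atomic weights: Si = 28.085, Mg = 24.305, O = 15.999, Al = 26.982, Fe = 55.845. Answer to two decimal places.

21.09 wt%

Molar mass of (Mg₀.₁₅Fe₀.₈₅)₃Al₂Si₃O₁₂ = 0.45×24.305 + 2.55×55.845 + 2×26.982 + 3×28.085 + 12×15.999 = 483.549 g/mol.
Each formula unit contains 2 Al, equivalent to 2/2 = 1.0000 mol Al2O3.
M(Al2O3) = 2×26.982 + 3×15.999 = 101.961 g/mol.
Mass of Al2O3 per formula unit = 1.0000 × 101.961 = 101.961 g.
Al2O3 wt% = 101.961 / 483.549 × 100 = 21.09%.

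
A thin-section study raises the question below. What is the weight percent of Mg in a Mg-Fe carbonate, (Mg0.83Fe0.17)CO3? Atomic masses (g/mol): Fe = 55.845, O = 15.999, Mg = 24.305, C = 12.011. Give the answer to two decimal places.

Molar mass of (Mg0.83Fe0.17)CO3: 0.83*24.305 + 0.17*55.845 + 1*12.011 + 3*15.999 = 89.675 g/mol.
Mass of Mg per formula unit: 0.83 × 24.305 = 20.173 g.
Weight fraction Mg = 20.173 / 89.675 = 0.2250.

22.50 mass %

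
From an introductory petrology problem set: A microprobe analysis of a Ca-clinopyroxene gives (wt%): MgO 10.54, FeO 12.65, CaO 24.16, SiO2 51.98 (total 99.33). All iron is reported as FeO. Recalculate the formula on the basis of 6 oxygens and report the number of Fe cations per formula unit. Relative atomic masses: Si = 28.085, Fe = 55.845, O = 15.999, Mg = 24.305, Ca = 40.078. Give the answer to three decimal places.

MgO: 10.54/40.304 = 0.26151 mol → 0.26151 mol Mg, 0.26151 mol O.
FeO: 12.65/71.844 = 0.17608 mol → 0.17608 mol Fe, 0.17608 mol O.
CaO: 24.16/56.077 = 0.43084 mol → 0.43084 mol Ca, 0.43084 mol O.
SiO2: 51.98/60.083 = 0.86514 mol → 0.86514 mol Si, 1.73028 mol O.
Total oxygen = 2.59871 mol. Normalization factor = 6/2.59871 = 2.30884.
Fe per 6 O = 0.17608 × 2.30884 = 0.407.

0.407 Fe apfu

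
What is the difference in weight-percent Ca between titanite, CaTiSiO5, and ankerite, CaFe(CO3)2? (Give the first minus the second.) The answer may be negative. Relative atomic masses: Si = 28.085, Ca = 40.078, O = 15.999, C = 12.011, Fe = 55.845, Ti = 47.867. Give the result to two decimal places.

1.89 percentage points

First mineral: 40.078 g Ca in 196.025 g formula = 20.45 wt% Ca.
Second mineral: 40.078 g Ca in 215.939 g formula = 18.56 wt% Ca.
20.45% − 18.56% gives a difference of 1.89 percentage points.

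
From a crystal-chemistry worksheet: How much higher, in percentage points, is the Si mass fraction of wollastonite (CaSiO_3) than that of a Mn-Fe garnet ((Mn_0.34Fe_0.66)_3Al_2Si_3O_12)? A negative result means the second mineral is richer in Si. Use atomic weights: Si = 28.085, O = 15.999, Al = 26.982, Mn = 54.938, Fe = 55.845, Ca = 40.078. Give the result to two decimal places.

7.22 percentage points

First mineral: 28.085 g Si in 116.160 g formula = 24.18 wt% Si.
Second mineral: 84.255 g Si in 496.817 g formula = 16.96 wt% Si.
24.18% − 16.96% gives a difference of 7.22 percentage points.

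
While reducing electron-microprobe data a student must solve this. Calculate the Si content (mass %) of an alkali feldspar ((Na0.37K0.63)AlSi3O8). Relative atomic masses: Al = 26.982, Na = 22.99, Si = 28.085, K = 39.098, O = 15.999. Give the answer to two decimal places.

M((Na0.37K0.63)AlSi3O8) = 272.367 g/mol.
Si contributes 3 × 28.085 = 84.255 g per mole.
84.255/272.367 = 0.3093 → 30.93%.

30.93 mass %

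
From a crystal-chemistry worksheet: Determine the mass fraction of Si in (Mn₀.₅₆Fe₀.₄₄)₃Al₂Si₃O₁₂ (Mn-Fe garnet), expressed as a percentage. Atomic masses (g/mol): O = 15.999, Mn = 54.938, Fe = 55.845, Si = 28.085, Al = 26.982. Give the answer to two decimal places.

Molar mass of (Mn₀.₅₆Fe₀.₄₄)₃Al₂Si₃O₁₂: 1.68*54.938 + 1.32*55.845 + 2*26.982 + 3*28.085 + 12*15.999 = 496.218 g/mol.
Mass of Si per formula unit: 3 × 28.085 = 84.255 g.
Weight fraction Si = 84.255 / 496.218 = 0.1698.

16.98 wt%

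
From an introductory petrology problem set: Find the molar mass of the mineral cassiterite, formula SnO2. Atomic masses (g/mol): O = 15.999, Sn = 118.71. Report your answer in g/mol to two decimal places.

150.71 g/mol

Sn: 1 × 118.71 = 118.7100
O: 2 × 15.999 = 31.9980
Summing the contributions gives the formula mass.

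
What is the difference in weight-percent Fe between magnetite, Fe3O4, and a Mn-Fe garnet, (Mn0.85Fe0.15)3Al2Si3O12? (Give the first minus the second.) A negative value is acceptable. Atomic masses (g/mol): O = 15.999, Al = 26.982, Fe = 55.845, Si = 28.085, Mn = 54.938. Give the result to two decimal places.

67.29 percentage points

M(Fe3O4) = 231.531 g/mol, so wt% Fe = 167.535/231.531 × 100 = 72.36%.
M((Mn0.85Fe0.15)3Al2Si3O12) = 495.429 g/mol, so wt% Fe = 25.130/495.429 × 100 = 5.07%.
72.36 − 5.07 = 67.29 pp.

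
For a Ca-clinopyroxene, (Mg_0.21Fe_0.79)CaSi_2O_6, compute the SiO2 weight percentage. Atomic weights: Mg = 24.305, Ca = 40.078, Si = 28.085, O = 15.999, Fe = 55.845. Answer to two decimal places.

Molar mass of (Mg_0.21Fe_0.79)CaSi_2O_6 = 0.21*24.305 + 0.79*55.845 + 1*40.078 + 2*28.085 + 6*15.999 = 241.464 g/mol.
Each formula unit contains 2 Si, equivalent to 2/1 = 2.0000 mol SiO2.
M(SiO2) = 1×28.085 + 2×15.999 = 60.083 g/mol.
Mass of SiO2 per formula unit = 2.0000 × 60.083 = 120.166 g.
SiO2 wt% = 120.166 / 241.464 × 100 = 49.77%.

49.77 wt%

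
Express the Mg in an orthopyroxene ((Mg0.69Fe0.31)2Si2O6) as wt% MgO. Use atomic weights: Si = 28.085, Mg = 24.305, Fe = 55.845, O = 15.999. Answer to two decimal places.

25.24 wt%

Formula mass = 220.329 g/mol.
1.38 Mg → 1.3800 mol MgO per formula unit; M(MgO) = 40.304, so MgO mass = 55.620 g.
55.620/220.329 × 100 = 25.24 wt%.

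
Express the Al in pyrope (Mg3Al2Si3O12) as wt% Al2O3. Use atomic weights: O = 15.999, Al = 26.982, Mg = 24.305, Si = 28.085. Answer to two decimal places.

25.29 wt%

Formula mass = 403.122 g/mol.
2 Al → 1.0000 mol Al2O3 per formula unit; M(Al2O3) = 101.961, so Al2O3 mass = 101.961 g.
101.961/403.122 × 100 = 25.29 wt%.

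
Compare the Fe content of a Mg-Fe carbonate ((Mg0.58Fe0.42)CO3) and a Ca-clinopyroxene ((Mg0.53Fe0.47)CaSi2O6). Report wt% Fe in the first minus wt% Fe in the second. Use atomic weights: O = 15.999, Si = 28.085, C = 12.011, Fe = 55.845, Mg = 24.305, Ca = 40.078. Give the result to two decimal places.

M((Mg0.58Fe0.42)CO3) = 97.560 g/mol, so wt% Fe = 23.455/97.560 × 100 = 24.04%.
M((Mg0.53Fe0.47)CaSi2O6) = 231.371 g/mol, so wt% Fe = 26.247/231.371 × 100 = 11.34%.
24.04 − 11.34 = 12.70 pp.

12.70 percentage points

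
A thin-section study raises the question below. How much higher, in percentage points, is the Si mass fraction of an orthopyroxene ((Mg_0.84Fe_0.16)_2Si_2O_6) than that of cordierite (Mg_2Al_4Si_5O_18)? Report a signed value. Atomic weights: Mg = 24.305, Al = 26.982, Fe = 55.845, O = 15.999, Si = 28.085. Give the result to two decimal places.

2.63 percentage points

Si in (Mg_0.84Fe_0.16)_2Si_2O_6: molar mass 210.867 g/mol; 2×28.085 = 56.170 g → 26.64 wt%.
Si in Mg_2Al_4Si_5O_18: molar mass 584.945 g/mol; 5×28.085 = 140.425 g → 24.01 wt%.
Difference = 26.64 − 24.01 = 2.63 percentage points.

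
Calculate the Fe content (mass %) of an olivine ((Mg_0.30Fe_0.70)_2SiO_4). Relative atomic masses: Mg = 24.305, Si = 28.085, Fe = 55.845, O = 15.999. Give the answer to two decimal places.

Formula mass = 0.60*24.305 + 1.40*55.845 + 1*28.085 + 4*15.999 = 184.847 g/mol, of which 78.183 g is Fe.
So Fe makes up 78.183/184.847 = 0.4230 of the mass, i.e. 42.30%.

42.30 mass %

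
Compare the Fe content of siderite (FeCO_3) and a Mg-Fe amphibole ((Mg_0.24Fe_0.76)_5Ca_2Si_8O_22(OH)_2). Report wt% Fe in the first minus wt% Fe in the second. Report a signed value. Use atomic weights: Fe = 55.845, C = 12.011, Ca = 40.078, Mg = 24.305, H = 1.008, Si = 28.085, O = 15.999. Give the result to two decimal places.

First mineral: 55.845 g Fe in 115.853 g formula = 48.20 wt% Fe.
Second mineral: 212.211 g Fe in 932.205 g formula = 22.76 wt% Fe.
48.20% − 22.76% gives a difference of 25.44 percentage points.

25.44 percentage points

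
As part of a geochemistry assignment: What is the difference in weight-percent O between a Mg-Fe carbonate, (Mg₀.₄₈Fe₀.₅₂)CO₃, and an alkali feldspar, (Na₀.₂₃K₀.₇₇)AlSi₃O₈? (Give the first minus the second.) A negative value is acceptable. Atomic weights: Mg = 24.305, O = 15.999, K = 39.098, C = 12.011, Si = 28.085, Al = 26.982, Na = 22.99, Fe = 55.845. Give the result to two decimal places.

1.05 percentage points

First mineral: 47.997 g O in 100.714 g formula = 47.66 wt% O.
Second mineral: 127.992 g O in 274.622 g formula = 46.61 wt% O.
47.66% − 46.61% gives a difference of 1.05 percentage points.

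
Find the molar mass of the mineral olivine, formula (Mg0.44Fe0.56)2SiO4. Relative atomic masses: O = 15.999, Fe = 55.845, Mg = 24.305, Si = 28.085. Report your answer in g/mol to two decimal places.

176.02 g/mol

M = 0.88·24.305 + 1.12·55.845 + 1·28.085 + 4·15.999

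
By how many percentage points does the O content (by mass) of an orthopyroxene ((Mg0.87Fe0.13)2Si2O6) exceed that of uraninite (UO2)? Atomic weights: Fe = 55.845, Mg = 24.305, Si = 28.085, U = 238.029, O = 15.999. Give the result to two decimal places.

O in (Mg0.87Fe0.13)2Si2O6: molar mass 208.974 g/mol; 6×15.999 = 95.994 g → 45.94 wt%.
O in UO2: molar mass 270.027 g/mol; 2×15.999 = 31.998 g → 11.85 wt%.
Difference = 45.94 − 11.85 = 34.09 percentage points.

34.09 percentage points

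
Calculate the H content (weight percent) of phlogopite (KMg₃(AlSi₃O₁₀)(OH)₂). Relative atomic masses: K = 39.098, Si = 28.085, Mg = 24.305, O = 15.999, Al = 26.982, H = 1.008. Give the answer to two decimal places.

Molar mass of KMg₃(AlSi₃O₁₀)(OH)₂: 1*39.098 + 3*24.305 + 1*26.982 + 3*28.085 + 12*15.999 + 2*1.008 = 417.254 g/mol.
Mass of H per formula unit: 2 × 1.008 = 2.016 g.
Weight fraction H = 2.016 / 417.254 = 0.0048.

0.48 weight percent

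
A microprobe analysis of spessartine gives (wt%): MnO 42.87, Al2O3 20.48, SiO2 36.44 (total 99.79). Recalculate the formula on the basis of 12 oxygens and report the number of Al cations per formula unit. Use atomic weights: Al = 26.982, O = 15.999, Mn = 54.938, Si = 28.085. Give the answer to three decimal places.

MnO: 42.87/70.937 = 0.60434 mol → 0.60434 mol Mn, 0.60434 mol O.
Al2O3: 20.48/101.961 = 0.20086 mol → 0.40172 mol Al, 0.60258 mol O.
SiO2: 36.44/60.083 = 0.60649 mol → 0.60649 mol Si, 1.21298 mol O.
Total oxygen = 2.41990 mol. Normalization factor = 12/2.41990 = 4.95888.
Al per 12 O = 0.40172 × 4.95888 = 1.992.

1.992 Al apfu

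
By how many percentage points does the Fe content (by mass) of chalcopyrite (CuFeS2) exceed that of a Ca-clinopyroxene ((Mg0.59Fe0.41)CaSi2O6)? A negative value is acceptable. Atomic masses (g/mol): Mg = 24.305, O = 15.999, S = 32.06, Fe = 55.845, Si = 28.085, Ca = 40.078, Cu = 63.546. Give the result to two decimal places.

First mineral: 55.845 g Fe in 183.511 g formula = 30.43 wt% Fe.
Second mineral: 22.896 g Fe in 229.478 g formula = 9.98 wt% Fe.
30.43% − 9.98% gives a difference of 20.45 percentage points.

20.45 percentage points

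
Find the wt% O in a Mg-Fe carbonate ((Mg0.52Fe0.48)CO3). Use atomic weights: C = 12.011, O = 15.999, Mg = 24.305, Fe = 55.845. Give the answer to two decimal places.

Formula mass = 0.52×24.305 + 0.48×55.845 + 1×12.011 + 3×15.999 = 99.452 g/mol, of which 47.997 g is O.
So O makes up 47.997/99.452 = 0.4826 of the mass, i.e. 48.26%.

48.26 mass %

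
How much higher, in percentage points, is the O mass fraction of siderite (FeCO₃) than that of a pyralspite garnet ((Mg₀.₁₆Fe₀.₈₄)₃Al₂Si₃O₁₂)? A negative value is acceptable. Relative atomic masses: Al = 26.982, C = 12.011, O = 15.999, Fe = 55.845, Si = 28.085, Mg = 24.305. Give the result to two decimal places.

First mineral: 47.997 g O in 115.853 g formula = 41.43 wt% O.
Second mineral: 191.988 g O in 482.603 g formula = 39.78 wt% O.
41.43% − 39.78% gives a difference of 1.65 percentage points.

1.65 percentage points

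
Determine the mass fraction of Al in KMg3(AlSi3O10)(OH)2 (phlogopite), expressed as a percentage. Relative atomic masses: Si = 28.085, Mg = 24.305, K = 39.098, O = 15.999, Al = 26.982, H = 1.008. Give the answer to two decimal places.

6.47 wt%

Formula mass = 1*39.098 + 3*24.305 + 1*26.982 + 3*28.085 + 12*15.999 + 2*1.008 = 417.254 g/mol, of which 26.982 g is Al.
So Al makes up 26.982/417.254 = 0.0647 of the mass, i.e. 6.47%.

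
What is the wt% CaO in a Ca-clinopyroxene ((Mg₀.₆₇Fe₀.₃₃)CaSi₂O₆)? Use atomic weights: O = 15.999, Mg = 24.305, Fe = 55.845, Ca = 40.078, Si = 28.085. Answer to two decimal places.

24.71 wt%

Formula mass = 226.955 g/mol.
1 Ca → 1.0000 mol CaO per formula unit; M(CaO) = 56.077, so CaO mass = 56.077 g.
56.077/226.955 × 100 = 24.71 wt%.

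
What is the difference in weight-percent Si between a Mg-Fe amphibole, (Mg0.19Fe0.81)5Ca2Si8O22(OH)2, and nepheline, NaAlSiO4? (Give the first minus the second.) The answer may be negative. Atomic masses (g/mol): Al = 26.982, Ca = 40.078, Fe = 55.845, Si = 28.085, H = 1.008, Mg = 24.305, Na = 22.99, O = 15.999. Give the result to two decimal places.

M((Mg0.19Fe0.81)5Ca2Si8O22(OH)2) = 940.090 g/mol, so wt% Si = 224.680/940.090 × 100 = 23.90%.
M(NaAlSiO4) = 142.053 g/mol, so wt% Si = 28.085/142.053 × 100 = 19.77%.
23.90 − 19.77 = 4.13 pp.

4.13 percentage points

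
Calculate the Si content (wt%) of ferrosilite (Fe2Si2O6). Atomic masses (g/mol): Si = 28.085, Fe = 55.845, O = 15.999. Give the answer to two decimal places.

21.29 wt%

Molar mass of Fe2Si2O6: 2×55.845 + 2×28.085 + 6×15.999 = 263.854 g/mol.
Mass of Si per formula unit: 2 × 28.085 = 56.170 g.
Weight fraction Si = 56.170 / 263.854 = 0.2129.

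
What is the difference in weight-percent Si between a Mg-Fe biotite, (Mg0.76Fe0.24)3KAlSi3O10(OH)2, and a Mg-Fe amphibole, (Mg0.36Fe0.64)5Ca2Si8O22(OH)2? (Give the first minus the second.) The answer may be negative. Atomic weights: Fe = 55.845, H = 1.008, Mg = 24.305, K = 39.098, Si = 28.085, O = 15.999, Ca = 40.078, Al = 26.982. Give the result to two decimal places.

-5.45 percentage points

First mineral: 84.255 g Si in 439.963 g formula = 19.15 wt% Si.
Second mineral: 224.680 g Si in 913.281 g formula = 24.60 wt% Si.
19.15% − 24.60% gives a difference of -5.45 percentage points.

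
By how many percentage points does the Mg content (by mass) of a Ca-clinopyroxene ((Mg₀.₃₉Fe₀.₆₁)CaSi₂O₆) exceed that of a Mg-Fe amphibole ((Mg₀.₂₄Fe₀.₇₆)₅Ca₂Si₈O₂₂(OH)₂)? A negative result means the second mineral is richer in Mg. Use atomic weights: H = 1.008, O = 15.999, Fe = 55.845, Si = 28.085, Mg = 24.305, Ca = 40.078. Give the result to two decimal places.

0.89 percentage points

First mineral: 9.479 g Mg in 235.786 g formula = 4.02 wt% Mg.
Second mineral: 29.166 g Mg in 932.205 g formula = 3.13 wt% Mg.
4.02% − 3.13% gives a difference of 0.89 percentage points.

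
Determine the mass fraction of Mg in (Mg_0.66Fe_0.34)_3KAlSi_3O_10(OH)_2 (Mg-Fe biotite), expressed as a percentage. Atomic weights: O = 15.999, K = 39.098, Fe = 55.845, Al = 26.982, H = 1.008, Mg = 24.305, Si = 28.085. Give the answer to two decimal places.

10.71 mass %

M((Mg_0.66Fe_0.34)_3KAlSi_3O_10(OH)_2) = 449.425 g/mol.
Mg contributes 1.98 × 24.305 = 48.124 g per mole.
48.124/449.425 = 0.1071 → 10.71%.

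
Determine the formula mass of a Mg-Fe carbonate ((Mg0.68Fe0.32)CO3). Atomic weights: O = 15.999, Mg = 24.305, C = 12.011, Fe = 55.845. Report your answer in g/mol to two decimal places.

94.41 g/mol

M = 0.68·24.305 + 0.32·55.845 + 1·12.011 + 3·15.999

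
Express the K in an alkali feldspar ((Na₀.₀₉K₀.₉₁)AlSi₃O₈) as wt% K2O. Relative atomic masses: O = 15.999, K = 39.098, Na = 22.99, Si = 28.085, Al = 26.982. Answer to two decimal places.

15.48 wt%

Molar mass of (Na₀.₀₉K₀.₉₁)AlSi₃O₈ = 0.09·22.99 + 0.91·39.098 + 1·26.982 + 3·28.085 + 8·15.999 = 276.877 g/mol.
Each formula unit contains 0.91 K, equivalent to 0.91/2 = 0.4550 mol K2O.
M(K2O) = 2×39.098 + 1×15.999 = 94.195 g/mol.
Mass of K2O per formula unit = 0.4550 × 94.195 = 42.859 g.
K2O wt% = 42.859 / 276.877 × 100 = 15.48%.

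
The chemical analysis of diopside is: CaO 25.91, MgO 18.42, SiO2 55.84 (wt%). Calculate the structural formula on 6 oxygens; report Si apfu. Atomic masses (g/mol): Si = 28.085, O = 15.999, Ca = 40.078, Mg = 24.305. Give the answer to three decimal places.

2.007 Si apfu

25.91 wt% CaO ÷ 56.077 g/mol = 0.46204 mol, giving 0.46204 Ca and 0.46204 O.
18.42 wt% MgO ÷ 40.304 g/mol = 0.45703 mol, giving 0.45703 Mg and 0.45703 O.
55.84 wt% SiO2 ÷ 60.083 g/mol = 0.92938 mol, giving 0.92938 Si and 1.85876 O.
Oxygen sums to 2.77783; scaling by 6/2.77783 = 2.15996 puts the formula on 6 O.
Si: 0.92938 × 2.15996 = 2.007 atoms per formula unit.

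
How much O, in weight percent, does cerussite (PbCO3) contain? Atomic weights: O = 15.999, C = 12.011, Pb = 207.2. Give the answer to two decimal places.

17.96 weight percent

Molar mass of PbCO3: 1*207.2 + 1*12.011 + 3*15.999 = 267.208 g/mol.
Mass of O per formula unit: 3 × 15.999 = 47.997 g.
Weight fraction O = 47.997 / 267.208 = 0.1796.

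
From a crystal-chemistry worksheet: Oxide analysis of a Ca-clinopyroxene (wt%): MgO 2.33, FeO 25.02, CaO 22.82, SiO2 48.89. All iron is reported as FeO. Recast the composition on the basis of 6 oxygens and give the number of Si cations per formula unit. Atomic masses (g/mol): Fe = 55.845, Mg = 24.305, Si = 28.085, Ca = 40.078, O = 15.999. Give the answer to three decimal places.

MgO: 2.33/40.304 = 0.05781 mol → 0.05781 mol Mg, 0.05781 mol O.
FeO: 25.02/71.844 = 0.34825 mol → 0.34825 mol Fe, 0.34825 mol O.
CaO: 22.82/56.077 = 0.40694 mol → 0.40694 mol Ca, 0.40694 mol O.
SiO2: 48.89/60.083 = 0.81371 mol → 0.81371 mol Si, 1.62742 mol O.
Total oxygen = 2.44042 mol. Normalization factor = 6/2.44042 = 2.45859.
Si per 6 O = 0.81371 × 2.45859 = 2.001.

2.001 Si apfu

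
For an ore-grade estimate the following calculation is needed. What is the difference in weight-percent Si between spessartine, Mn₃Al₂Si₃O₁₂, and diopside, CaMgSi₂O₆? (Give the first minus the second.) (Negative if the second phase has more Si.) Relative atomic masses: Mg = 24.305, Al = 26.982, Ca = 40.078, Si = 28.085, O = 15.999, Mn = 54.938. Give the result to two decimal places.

-8.92 percentage points

First mineral: 84.255 g Si in 495.021 g formula = 17.02 wt% Si.
Second mineral: 56.170 g Si in 216.547 g formula = 25.94 wt% Si.
17.02% − 25.94% gives a difference of -8.92 percentage points.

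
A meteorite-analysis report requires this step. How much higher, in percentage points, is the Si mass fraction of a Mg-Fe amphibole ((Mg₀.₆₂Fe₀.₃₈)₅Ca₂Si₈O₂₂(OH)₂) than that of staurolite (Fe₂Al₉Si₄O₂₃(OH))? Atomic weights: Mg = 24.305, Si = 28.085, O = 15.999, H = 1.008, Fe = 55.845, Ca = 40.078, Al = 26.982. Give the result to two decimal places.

12.57 percentage points

M((Mg₀.₆₂Fe₀.₃₈)₅Ca₂Si₈O₂₂(OH)₂) = 872.279 g/mol, so wt% Si = 224.680/872.279 × 100 = 25.76%.
M(Fe₂Al₉Si₄O₂₃(OH)) = 851.852 g/mol, so wt% Si = 112.340/851.852 × 100 = 13.19%.
25.76 − 13.19 = 12.57 pp.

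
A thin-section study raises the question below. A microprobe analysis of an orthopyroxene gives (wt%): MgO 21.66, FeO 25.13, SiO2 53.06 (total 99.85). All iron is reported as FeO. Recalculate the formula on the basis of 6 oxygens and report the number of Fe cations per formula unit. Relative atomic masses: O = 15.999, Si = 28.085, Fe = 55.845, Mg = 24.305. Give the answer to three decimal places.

0.791 Fe apfu

MgO (M=40.304): mol = 0.53742; Mg = 0.53742, O = 0.53742.
FeO (M=71.844): mol = 0.34979; Fe = 0.34979, O = 0.34979.
SiO2 (M=60.083): mol = 0.88311; Si = 0.88311, O = 1.76622.
ΣO = 2.65343; factor = 6/ΣO = 2.26122.
Fe apfu = 0.34979 × 2.26122 = 0.791.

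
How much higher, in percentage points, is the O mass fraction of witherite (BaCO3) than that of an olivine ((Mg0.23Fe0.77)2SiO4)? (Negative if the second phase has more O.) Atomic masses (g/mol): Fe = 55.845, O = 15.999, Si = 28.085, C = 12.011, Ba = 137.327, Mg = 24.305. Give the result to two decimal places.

O in BaCO3: molar mass 197.335 g/mol; 3×15.999 = 47.997 g → 24.32 wt%.
O in (Mg0.23Fe0.77)2SiO4: molar mass 189.263 g/mol; 4×15.999 = 63.996 g → 33.81 wt%.
Difference = 24.32 − 33.81 = -9.49 percentage points.

-9.49 percentage points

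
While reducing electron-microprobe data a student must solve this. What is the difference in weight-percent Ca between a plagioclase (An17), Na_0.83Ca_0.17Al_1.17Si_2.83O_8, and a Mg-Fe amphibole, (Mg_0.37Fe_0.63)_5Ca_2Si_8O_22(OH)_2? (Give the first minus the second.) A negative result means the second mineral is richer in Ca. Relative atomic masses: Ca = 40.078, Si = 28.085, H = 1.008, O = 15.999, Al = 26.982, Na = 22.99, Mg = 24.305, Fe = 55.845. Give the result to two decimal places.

Ca in Na_0.83Ca_0.17Al_1.17Si_2.83O_8: molar mass 264.936 g/mol; 0.17×40.078 = 6.813 g → 2.57 wt%.
Ca in (Mg_0.37Fe_0.63)_5Ca_2Si_8O_22(OH)_2: molar mass 911.704 g/mol; 2×40.078 = 80.156 g → 8.79 wt%.
Difference = 2.57 − 8.79 = -6.22 percentage points.

-6.22 percentage points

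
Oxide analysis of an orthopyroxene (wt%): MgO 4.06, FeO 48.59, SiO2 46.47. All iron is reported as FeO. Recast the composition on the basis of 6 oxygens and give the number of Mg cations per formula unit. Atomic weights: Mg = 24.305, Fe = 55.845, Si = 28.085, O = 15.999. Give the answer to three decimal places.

0.260 Mg apfu

MgO: 4.06/40.304 = 0.10073 mol → 0.10073 mol Mg, 0.10073 mol O.
FeO: 48.59/71.844 = 0.67633 mol → 0.67633 mol Fe, 0.67633 mol O.
SiO2: 46.47/60.083 = 0.77343 mol → 0.77343 mol Si, 1.54686 mol O.
Total oxygen = 2.32392 mol. Normalization factor = 6/2.32392 = 2.58184.
Mg per 6 O = 0.10073 × 2.58184 = 0.260.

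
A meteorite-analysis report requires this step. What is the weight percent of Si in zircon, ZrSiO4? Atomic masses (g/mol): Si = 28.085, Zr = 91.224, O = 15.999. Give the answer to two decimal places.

Molar mass of ZrSiO4: 1*91.224 + 1*28.085 + 4*15.999 = 183.305 g/mol.
Mass of Si per formula unit: 1 × 28.085 = 28.085 g.
Weight fraction Si = 28.085 / 183.305 = 0.1532.

15.32 wt%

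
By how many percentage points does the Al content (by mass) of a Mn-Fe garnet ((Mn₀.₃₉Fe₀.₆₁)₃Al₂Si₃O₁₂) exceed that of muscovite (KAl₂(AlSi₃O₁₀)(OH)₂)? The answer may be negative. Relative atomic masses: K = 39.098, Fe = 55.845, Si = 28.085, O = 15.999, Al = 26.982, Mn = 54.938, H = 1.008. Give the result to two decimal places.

-9.46 percentage points

M((Mn₀.₃₉Fe₀.₆₁)₃Al₂Si₃O₁₂) = 496.681 g/mol, so wt% Al = 53.964/496.681 × 100 = 10.86%.
M(KAl₂(AlSi₃O₁₀)(OH)₂) = 398.303 g/mol, so wt% Al = 80.946/398.303 × 100 = 20.32%.
10.86 − 20.32 = -9.46 pp.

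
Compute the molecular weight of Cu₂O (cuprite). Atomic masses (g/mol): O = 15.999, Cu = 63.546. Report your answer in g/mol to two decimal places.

143.09 g/mol

The formula mass is the sum 2×63.546 + 1×15.999.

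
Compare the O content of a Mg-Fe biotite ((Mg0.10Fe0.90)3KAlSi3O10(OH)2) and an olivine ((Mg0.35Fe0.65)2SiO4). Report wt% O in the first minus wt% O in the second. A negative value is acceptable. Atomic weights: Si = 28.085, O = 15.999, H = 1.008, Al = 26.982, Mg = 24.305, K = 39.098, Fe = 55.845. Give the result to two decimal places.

M((Mg0.10Fe0.90)3KAlSi3O10(OH)2) = 502.412 g/mol, so wt% O = 191.988/502.412 × 100 = 38.21%.
M((Mg0.35Fe0.65)2SiO4) = 181.693 g/mol, so wt% O = 63.996/181.693 × 100 = 35.22%.
38.21 − 35.22 = 2.99 pp.

2.99 percentage points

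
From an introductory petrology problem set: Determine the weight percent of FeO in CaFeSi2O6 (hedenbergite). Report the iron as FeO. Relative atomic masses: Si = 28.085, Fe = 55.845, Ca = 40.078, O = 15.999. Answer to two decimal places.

Formula mass = 248.087 g/mol.
1 Fe → 1.0000 mol FeO per formula unit; M(FeO) = 71.844, so FeO mass = 71.844 g.
71.844/248.087 × 100 = 28.96 wt%.

28.96 wt%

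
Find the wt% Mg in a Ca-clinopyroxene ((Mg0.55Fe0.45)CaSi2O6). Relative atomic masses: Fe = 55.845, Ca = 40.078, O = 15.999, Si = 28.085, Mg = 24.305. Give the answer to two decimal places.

5.79 weight percent

Molar mass of (Mg0.55Fe0.45)CaSi2O6: 0.55×24.305 + 0.45×55.845 + 1×40.078 + 2×28.085 + 6×15.999 = 230.740 g/mol.
Mass of Mg per formula unit: 0.55 × 24.305 = 13.368 g.
Weight fraction Mg = 13.368 / 230.740 = 0.0579.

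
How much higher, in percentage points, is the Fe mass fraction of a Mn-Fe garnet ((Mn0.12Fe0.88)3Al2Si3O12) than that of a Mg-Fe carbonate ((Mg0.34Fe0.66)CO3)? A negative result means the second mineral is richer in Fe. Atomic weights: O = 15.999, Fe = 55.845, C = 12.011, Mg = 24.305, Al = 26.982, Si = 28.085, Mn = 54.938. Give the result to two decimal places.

-5.42 percentage points

M((Mn0.12Fe0.88)3Al2Si3O12) = 497.415 g/mol, so wt% Fe = 147.431/497.415 × 100 = 29.64%.
M((Mg0.34Fe0.66)CO3) = 105.129 g/mol, so wt% Fe = 36.858/105.129 × 100 = 35.06%.
29.64 − 35.06 = -5.42 pp.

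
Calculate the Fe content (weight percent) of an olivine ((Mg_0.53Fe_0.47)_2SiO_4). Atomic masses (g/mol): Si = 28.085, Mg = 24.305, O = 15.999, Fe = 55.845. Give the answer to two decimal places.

30.82 weight percent

Molar mass of (Mg_0.53Fe_0.47)_2SiO_4: 1.06*24.305 + 0.94*55.845 + 1*28.085 + 4*15.999 = 170.339 g/mol.
Mass of Fe per formula unit: 0.94 × 55.845 = 52.494 g.
Weight fraction Fe = 52.494 / 170.339 = 0.3082.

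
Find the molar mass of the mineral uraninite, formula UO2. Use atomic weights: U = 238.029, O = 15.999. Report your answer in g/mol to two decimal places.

270.03 g/mol

U: 1 × 238.029 = 238.0290
O: 2 × 15.999 = 31.9980
Summing the contributions gives the formula mass.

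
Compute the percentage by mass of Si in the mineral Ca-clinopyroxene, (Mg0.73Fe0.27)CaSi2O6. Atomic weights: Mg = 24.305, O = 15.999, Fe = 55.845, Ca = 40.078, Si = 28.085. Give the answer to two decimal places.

24.96 mass %

M((Mg0.73Fe0.27)CaSi2O6) = 225.063 g/mol.
Si contributes 2 × 28.085 = 56.170 g per mole.
56.170/225.063 = 0.2496 → 24.96%.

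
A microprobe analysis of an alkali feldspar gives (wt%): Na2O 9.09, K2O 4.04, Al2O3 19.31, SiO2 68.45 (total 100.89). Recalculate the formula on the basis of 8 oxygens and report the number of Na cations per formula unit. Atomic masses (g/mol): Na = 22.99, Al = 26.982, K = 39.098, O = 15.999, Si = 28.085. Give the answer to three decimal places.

Na2O: 9.09/61.979 = 0.14666 mol → 0.29332 mol Na, 0.14666 mol O.
K2O: 4.04/94.195 = 0.04289 mol → 0.08578 mol K, 0.04289 mol O.
Al2O3: 19.31/101.961 = 0.18939 mol → 0.37878 mol Al, 0.56817 mol O.
SiO2: 68.45/60.083 = 1.13926 mol → 1.13926 mol Si, 2.27852 mol O.
Total oxygen = 3.03624 mol. Normalization factor = 8/3.03624 = 2.63484.
Na per 8 O = 0.29332 × 2.63484 = 0.773.

0.773 Na apfu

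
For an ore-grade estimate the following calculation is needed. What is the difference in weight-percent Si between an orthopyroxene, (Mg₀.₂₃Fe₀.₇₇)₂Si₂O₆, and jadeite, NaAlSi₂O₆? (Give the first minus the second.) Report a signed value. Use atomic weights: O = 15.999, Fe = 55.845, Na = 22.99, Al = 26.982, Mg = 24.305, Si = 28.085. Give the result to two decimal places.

M((Mg₀.₂₃Fe₀.₇₇)₂Si₂O₆) = 249.346 g/mol, so wt% Si = 56.170/249.346 × 100 = 22.53%.
M(NaAlSi₂O₆) = 202.136 g/mol, so wt% Si = 56.170/202.136 × 100 = 27.79%.
22.53 − 27.79 = -5.26 pp.

-5.26 percentage points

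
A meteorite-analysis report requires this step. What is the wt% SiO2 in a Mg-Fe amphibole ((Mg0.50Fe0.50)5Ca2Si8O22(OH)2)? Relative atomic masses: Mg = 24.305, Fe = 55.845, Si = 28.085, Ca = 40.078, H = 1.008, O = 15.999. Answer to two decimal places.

Formula mass = 891.203 g/mol.
8 Si → 8.0000 mol SiO2 per formula unit; M(SiO2) = 60.083, so SiO2 mass = 480.664 g.
480.664/891.203 × 100 = 53.93 wt%.

53.93 wt%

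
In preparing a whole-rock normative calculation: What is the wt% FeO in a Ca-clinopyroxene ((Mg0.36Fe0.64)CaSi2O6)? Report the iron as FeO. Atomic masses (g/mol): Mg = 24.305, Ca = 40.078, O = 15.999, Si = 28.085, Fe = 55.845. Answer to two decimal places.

Molar mass of (Mg0.36Fe0.64)CaSi2O6 = 0.36·24.305 + 0.64·55.845 + 1·40.078 + 2·28.085 + 6·15.999 = 236.733 g/mol.
Each formula unit contains 0.64 Fe, equivalent to 0.64/1 = 0.6400 mol FeO.
M(FeO) = 1×55.845 + 1×15.999 = 71.844 g/mol.
Mass of FeO per formula unit = 0.6400 × 71.844 = 45.980 g.
FeO wt% = 45.980 / 236.733 × 100 = 19.42%.

19.42 wt%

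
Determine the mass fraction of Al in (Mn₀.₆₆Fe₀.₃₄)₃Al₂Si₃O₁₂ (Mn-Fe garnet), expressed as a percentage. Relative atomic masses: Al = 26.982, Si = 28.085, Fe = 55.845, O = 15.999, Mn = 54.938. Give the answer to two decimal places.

10.88 weight percent

M((Mn₀.₆₆Fe₀.₃₄)₃Al₂Si₃O₁₂) = 495.946 g/mol.
Al contributes 2 × 26.982 = 53.964 g per mole.
53.964/495.946 = 0.1088 → 10.88%.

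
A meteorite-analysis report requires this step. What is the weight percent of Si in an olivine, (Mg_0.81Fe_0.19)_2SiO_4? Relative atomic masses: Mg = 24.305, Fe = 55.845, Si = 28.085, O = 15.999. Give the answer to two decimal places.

M((Mg_0.81Fe_0.19)_2SiO_4) = 152.676 g/mol.
Si contributes 1 × 28.085 = 28.085 g per mole.
28.085/152.676 = 0.1840 → 18.40%.

18.40 wt%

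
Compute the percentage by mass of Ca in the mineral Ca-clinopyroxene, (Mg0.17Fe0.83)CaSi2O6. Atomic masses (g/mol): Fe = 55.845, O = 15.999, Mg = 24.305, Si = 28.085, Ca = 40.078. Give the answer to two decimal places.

16.51 mass %

Molar mass of (Mg0.17Fe0.83)CaSi2O6: 0.17*24.305 + 0.83*55.845 + 1*40.078 + 2*28.085 + 6*15.999 = 242.725 g/mol.
Mass of Ca per formula unit: 1 × 40.078 = 40.078 g.
Weight fraction Ca = 40.078 / 242.725 = 0.1651.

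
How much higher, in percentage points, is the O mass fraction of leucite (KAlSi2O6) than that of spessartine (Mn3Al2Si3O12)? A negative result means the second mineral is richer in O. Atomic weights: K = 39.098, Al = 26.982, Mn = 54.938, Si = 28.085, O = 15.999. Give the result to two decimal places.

5.20 percentage points

O in KAlSi2O6: molar mass 218.244 g/mol; 6×15.999 = 95.994 g → 43.98 wt%.
O in Mn3Al2Si3O12: molar mass 495.021 g/mol; 12×15.999 = 191.988 g → 38.78 wt%.
Difference = 43.98 − 38.78 = 5.20 percentage points.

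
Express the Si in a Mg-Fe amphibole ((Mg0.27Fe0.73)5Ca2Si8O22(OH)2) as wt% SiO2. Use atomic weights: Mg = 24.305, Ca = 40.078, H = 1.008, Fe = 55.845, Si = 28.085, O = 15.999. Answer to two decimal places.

Formula mass = 927.474 g/mol.
8 Si → 8.0000 mol SiO2 per formula unit; M(SiO2) = 60.083, so SiO2 mass = 480.664 g.
480.664/927.474 × 100 = 51.83 wt%.

51.83 wt%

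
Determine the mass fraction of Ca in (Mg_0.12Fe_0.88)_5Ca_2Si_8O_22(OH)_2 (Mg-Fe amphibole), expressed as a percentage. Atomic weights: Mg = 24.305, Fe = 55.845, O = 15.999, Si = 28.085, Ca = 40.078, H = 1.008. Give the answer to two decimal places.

Formula mass = 0.60*24.305 + 4.40*55.845 + 2*40.078 + 8*28.085 + 24*15.999 + 2*1.008 = 951.129 g/mol, of which 80.156 g is Ca.
So Ca makes up 80.156/951.129 = 0.0843 of the mass, i.e. 8.43%.

8.43 wt%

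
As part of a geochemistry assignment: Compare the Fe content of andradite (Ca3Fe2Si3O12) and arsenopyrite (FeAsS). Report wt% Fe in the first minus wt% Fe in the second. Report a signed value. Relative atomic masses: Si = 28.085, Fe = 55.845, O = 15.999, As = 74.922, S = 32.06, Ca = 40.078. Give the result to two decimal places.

-12.32 percentage points

First mineral: 111.690 g Fe in 508.167 g formula = 21.98 wt% Fe.
Second mineral: 55.845 g Fe in 162.827 g formula = 34.30 wt% Fe.
21.98% − 34.30% gives a difference of -12.32 percentage points.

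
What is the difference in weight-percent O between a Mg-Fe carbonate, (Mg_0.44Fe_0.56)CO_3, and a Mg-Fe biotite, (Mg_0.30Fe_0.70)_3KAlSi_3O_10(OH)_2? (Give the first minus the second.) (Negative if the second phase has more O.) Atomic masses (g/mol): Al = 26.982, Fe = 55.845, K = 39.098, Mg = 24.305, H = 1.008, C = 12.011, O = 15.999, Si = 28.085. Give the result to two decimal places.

7.36 percentage points

M((Mg_0.44Fe_0.56)CO_3) = 101.975 g/mol, so wt% O = 47.997/101.975 × 100 = 47.07%.
M((Mg_0.30Fe_0.70)_3KAlSi_3O_10(OH)_2) = 483.488 g/mol, so wt% O = 191.988/483.488 × 100 = 39.71%.
47.07 − 39.71 = 7.36 pp.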